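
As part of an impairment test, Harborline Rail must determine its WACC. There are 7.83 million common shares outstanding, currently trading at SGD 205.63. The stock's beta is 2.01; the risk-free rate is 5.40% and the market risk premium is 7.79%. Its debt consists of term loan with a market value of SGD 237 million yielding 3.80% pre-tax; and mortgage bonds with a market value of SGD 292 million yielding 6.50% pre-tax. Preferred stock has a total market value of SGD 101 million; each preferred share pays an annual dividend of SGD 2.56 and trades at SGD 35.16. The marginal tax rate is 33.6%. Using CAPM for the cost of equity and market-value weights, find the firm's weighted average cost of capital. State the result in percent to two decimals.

Cost of equity via CAPM: Re = 5.4% + 2.01 × 7.79% = 21.0579%.
Cost of preferred: Rp = 2.56 / 35.16 = 7.2810%.
Market value of equity E = 205.63 × 7.83m = 1610.0829m.
Total capital V = 1610.0829 + 101 + 237 + 292 = 2240.0829.
Equity: weight = 1610.0829/2240.0829 = 0.7188; cost = 21.0579%.
Preferred: weight = 101/2240.0829 = 0.0451; cost = 7.281%.
Term loan: weight = 237/2240.0829 = 0.1058; after-tax cost = 3.8% × (1 − 33.6%) = 2.5232%.
Mortgage bonds: weight = 292/2240.0829 = 0.1304; after-tax cost = 6.5% × (1 − 33.6%) = 4.3160%.
WACC = 0.7188 × 21.0579% + 0.0451 × 7.2810% + 0.1058 × 2.5232% + 0.1304 × 4.3160% = 16.2934%.

16.29%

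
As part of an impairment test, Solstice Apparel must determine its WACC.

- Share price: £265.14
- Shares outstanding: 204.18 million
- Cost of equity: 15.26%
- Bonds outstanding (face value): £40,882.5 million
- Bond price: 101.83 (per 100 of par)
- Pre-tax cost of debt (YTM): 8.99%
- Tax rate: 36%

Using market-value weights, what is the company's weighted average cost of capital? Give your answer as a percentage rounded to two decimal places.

11.13%

Market value of equity E = 265.14 × 204.18m = 54136.2852m. Market value of debt D = 40882.5m × 101.83/100 = 41630.64975m.
Total capital V = 54136.2852 + 41630.64975 = 95766.93495.
Equity: weight = 54136.2852/95766.93495 = 0.5653; cost = 15.26%.
Bonds outstanding: weight = 41630.64975/95766.93495 = 0.4347; after-tax cost = 8.99% × (1 − 36%) = 5.7536%.
WACC = 0.5653 × 15.2600% + 0.4347 × 5.7536% = 11.1275%.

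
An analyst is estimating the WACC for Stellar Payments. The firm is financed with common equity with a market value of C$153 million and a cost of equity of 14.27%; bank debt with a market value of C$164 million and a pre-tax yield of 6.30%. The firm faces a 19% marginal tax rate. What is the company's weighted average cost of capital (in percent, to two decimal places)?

9.53%

Total capital V = 153 + 164 = 317.
Equity: weight = 153/317 = 0.4826; cost = 14.27%.
Bank debt: weight = 164/317 = 0.5174; after-tax cost = 6.3% × (1 − 19%) = 5.1030%.
WACC = 0.4826 × 14.2700% + 0.5174 × 5.1030% = 9.5275%.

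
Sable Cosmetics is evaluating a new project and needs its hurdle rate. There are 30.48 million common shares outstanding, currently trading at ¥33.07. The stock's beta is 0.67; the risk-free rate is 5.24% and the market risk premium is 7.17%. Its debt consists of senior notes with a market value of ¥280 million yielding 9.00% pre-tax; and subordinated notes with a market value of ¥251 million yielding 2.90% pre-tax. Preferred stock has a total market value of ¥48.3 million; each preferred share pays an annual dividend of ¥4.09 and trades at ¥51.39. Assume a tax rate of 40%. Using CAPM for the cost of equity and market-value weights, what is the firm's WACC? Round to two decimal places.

Cost of equity via CAPM: Re = 5.24% + 0.67 × 7.17% = 10.0439%.
Cost of preferred: Rp = 4.09 / 51.39 = 7.9587%.
Market value of equity E = 33.07 × 30.48m = 1007.9736m.
Total capital V = 1007.9736 + 48.3 + 280 + 251 = 1587.2736.
Equity: weight = 1007.9736/1587.2736 = 0.6350; cost = 10.0439%.
Preferred: weight = 48.3/1587.2736 = 0.0304; cost = 7.9587%.
Senior notes: weight = 280/1587.2736 = 0.1764; after-tax cost = 9% × (1 − 40%) = 5.4000%.
Subordinated notes: weight = 251/1587.2736 = 0.1581; after-tax cost = 2.9% × (1 − 40%) = 1.7400%.
WACC = 0.6350 × 10.0439% + 0.0304 × 7.9587% + 0.1764 × 5.4000% + 0.1581 × 1.7400% = 7.8481%.

7.85%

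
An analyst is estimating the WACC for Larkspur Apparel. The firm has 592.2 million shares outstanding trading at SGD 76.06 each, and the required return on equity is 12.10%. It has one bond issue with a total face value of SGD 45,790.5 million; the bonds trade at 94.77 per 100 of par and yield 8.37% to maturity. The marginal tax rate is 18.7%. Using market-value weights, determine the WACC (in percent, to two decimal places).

9.50%

Market value of equity E = 76.06 × 592.2m = 45042.732m. Market value of debt D = 45790.5m × 94.77/100 = 43395.65685m.
Total capital V = 45042.732 + 43395.65685 = 88438.38885.
Equity: weight = 45042.732/88438.38885 = 0.5093; cost = 12.1%.
Bonds outstanding: weight = 43395.65685/88438.38885 = 0.4907; after-tax cost = 8.37% × (1 − 18.7%) = 6.8048%.
WACC = 0.5093 × 12.1000% + 0.4907 × 6.8048% = 9.5017%.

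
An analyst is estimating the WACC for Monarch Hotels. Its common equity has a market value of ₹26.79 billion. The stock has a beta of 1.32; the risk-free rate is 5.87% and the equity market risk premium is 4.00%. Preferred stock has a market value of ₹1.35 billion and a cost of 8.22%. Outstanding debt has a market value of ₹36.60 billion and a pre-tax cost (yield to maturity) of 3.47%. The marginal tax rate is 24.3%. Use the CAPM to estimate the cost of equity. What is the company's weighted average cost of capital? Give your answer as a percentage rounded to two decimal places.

Cost of equity via CAPM: Re = 5.87% + 1.32 × 4.0% = 11.1500%.
Total capital V = 26.79 + 1.35 + 36.6 = 64.74.
Equity: weight = 26.79/64.74 = 0.4138; cost = 11.15%.
Preferred: weight = 1.35/64.74 = 0.0209; cost = 8.22%.
Debt: weight = 36.6/64.74 = 0.5653; after-tax cost = 3.47% × (1 − 24.3%) = 2.6268%.
WACC = 0.4138 × 11.1500% + 0.0209 × 8.2200% + 0.5653 × 2.6268% = 6.2704%.

6.27%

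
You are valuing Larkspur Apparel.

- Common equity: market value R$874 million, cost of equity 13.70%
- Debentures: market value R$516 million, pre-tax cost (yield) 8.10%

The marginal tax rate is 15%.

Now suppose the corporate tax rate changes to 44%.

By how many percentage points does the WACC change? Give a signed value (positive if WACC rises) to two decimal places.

Current WACC:
Total capital V = 874 + 516 = 1390.
Equity: weight = 874/1390 = 0.6288; cost = 13.7%.
Debentures: weight = 516/1390 = 0.3712; after-tax cost = 8.1% × (1 − 15%) = 6.8850%.
WACC = 0.6288 × 13.7000% + 0.3712 × 6.8850% = 11.1701%.
After the change:
Total capital V = 874 + 516 = 1390.
Equity: weight = 874/1390 = 0.6288; cost = 13.7%.
Debentures: weight = 516/1390 = 0.3712; after-tax cost = 8.1% × (1 − 44%) = 4.5360%.
WACC = 0.6288 × 13.7000% + 0.3712 × 4.5360% = 10.2981%.
Change in WACC = 10.2981% − 11.1701% = -0.8720 pp.

-0.87 pp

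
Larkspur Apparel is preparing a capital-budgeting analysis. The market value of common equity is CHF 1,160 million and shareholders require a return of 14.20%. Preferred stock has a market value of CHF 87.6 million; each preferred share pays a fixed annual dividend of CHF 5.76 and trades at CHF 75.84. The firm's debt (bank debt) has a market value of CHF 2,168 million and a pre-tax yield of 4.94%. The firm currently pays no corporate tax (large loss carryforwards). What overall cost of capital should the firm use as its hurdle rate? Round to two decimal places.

8.15%

Cost of preferred: Rp = 5.76 / 75.84 = 7.5949%.
Total capital V = 1160 + 87.6 + 2168 = 3415.6.
Equity: weight = 1160/3415.6 = 0.3396; cost = 14.2%.
Preferred: weight = 87.6/3415.6 = 0.0256; cost = 7.5949%.
Bank debt: weight = 2168/3415.6 = 0.6347; after-tax cost = 4.94% × (1 − 0%) = 4.9400%.
WACC = 0.3396 × 14.2000% + 0.0256 × 7.5949% + 0.6347 × 4.9400% = 8.1530%.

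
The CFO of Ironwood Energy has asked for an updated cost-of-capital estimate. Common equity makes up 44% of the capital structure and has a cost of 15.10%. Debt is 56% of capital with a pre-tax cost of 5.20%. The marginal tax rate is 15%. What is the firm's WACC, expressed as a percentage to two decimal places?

After-tax cost of debt = 5.2% × (1 − 15%) = 4.4200%.
WACC = 0.440 × 15.1000% + 0.560 × 4.4200% = 9.1192%.

9.12%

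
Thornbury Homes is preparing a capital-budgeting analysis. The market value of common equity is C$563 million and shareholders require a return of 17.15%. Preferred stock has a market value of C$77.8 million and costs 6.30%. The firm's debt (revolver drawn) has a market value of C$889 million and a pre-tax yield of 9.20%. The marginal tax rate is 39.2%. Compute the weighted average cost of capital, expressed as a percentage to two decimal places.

9.88%

Total capital V = 563 + 77.8 + 889 = 1529.8.
Equity: weight = 563/1529.8 = 0.3680; cost = 17.15%.
Preferred: weight = 77.8/1529.8 = 0.0509; cost = 6.3%.
Revolver drawn: weight = 889/1529.8 = 0.5811; after-tax cost = 9.2% × (1 − 39.2%) = 5.5936%.
WACC = 0.3680 × 17.1500% + 0.0509 × 6.3000% + 0.5811 × 5.5936% = 9.8825%.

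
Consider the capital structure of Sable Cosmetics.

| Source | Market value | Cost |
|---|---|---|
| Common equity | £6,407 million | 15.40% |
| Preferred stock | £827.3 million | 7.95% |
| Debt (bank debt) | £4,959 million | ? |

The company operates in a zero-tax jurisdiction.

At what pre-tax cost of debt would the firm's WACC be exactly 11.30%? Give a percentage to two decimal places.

6.56%

Total capital V = 6407 + 827.3 + 4959 = 12193.3.
Equity weight = 6407/12193.3 = 0.5255.
Preferred weight = 827.3/12193.3 = 0.0678.
Bank debt weight = 4959/12193.3 = 0.4067.
Equity contribution = 0.5255 × 15.4% = 8.0920%.
Preferred contribution = 0.0678 × 7.95% = 0.5394%.
Remaining for debt = 11.3% − 8.6314% = 2.6686%.
Rd × (1 − 0%) × 0.4067 = 2.6686%  ⇒  Rd = 6.5617%.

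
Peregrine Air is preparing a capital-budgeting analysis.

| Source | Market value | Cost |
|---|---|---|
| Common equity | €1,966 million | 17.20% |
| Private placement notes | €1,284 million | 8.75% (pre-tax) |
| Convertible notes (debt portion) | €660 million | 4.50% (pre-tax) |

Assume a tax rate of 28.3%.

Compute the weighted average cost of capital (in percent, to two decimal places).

Total capital V = 1966 + 1284 + 660 = 3910.
Equity: weight = 1966/3910 = 0.5028; cost = 17.2%.
Private placement notes: weight = 1284/3910 = 0.3284; after-tax cost = 8.75% × (1 − 28.3%) = 6.2737%.
Convertible notes (debt portion): weight = 660/3910 = 0.1688; after-tax cost = 4.5% × (1 − 28.3%) = 3.2265%.
WACC = 0.5028 × 17.2000% + 0.3284 × 6.2737% + 0.1688 × 3.2265% = 11.2532%.

11.25%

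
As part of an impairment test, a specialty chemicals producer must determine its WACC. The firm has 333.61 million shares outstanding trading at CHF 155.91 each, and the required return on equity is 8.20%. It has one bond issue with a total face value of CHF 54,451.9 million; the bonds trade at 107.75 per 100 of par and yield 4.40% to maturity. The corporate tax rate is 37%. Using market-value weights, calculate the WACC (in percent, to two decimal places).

Market value of equity E = 155.91 × 333.61m = 52013.1351m. Market value of debt D = 54451.9m × 107.75/100 = 58671.92225m.
Total capital V = 52013.1351 + 58671.92225 = 110685.05735.
Equity: weight = 52013.1351/110685.05735 = 0.4699; cost = 8.2%.
Bonds outstanding: weight = 58671.92225/110685.05735 = 0.5301; after-tax cost = 4.4% × (1 − 37%) = 2.7720%.
WACC = 0.4699 × 8.2000% + 0.5301 × 2.7720% = 5.3227%.

5.32%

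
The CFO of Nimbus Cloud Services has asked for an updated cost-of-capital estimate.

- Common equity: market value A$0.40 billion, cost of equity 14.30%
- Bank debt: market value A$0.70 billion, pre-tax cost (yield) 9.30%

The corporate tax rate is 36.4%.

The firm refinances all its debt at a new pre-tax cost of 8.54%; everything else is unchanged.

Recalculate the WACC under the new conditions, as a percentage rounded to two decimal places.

After the change:
Total capital V = 0.4 + 0.7 = 1.1.
Equity: weight = 0.4/1.1 = 0.3636; cost = 14.3%.
Bank debt: weight = 0.7/1.1 = 0.6364; after-tax cost = 8.54% × (1 − 36.4%) = 5.4314%.
WACC = 0.3636 × 14.3000% + 0.6364 × 5.4314% = 8.6564%.

8.66%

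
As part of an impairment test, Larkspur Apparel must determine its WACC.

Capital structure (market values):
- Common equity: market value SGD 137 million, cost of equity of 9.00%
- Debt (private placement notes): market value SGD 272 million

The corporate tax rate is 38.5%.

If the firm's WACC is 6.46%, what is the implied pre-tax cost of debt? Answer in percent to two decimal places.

Total capital V = 137 + 272 = 409.
Equity weight = 137/409 = 0.3350.
Private placement notes weight = 272/409 = 0.6650.
Equity contribution = 0.3350 × 9% = 3.0147%.
Remaining for debt = 6.46% − 3.0147% = 3.4453%.
Rd × (1 − 38.5%) × 0.6650 = 3.4453%  ⇒  Rd = 8.4238%.

8.42%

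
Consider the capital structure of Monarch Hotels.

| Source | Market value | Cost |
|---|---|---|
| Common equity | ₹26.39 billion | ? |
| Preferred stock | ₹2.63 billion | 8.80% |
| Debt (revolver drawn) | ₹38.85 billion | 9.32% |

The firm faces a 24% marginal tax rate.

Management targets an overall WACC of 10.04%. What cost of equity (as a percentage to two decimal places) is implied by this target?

Total capital V = 26.39 + 2.63 + 38.85 = 67.87.
Equity weight = 26.39/67.87 = 0.3888.
Preferred weight = 2.63/67.87 = 0.0388.
Revolver drawn weight = 38.85/67.87 = 0.5724.
Debt contribution = 0.5724 × 9.32% × (1 − 24%) = 4.0546%.
Preferred contribution = 0.0388 × 8.8% = 0.3410%.
Required equity contribution = 10.04% − 4.3956% = 5.6444%.
Re = 5.6444% / 0.3888 = 14.5164%.

14.52%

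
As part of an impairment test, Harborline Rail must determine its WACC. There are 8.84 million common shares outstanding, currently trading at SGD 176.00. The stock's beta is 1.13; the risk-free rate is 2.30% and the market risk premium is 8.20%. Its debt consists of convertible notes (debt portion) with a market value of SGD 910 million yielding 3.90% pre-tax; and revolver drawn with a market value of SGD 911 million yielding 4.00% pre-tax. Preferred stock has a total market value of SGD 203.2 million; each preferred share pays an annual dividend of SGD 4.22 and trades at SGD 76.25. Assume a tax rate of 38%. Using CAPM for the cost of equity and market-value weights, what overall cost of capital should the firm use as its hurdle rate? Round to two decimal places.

6.59%

Cost of equity via CAPM: Re = 2.3% + 1.13 × 8.2% = 11.5660%.
Cost of preferred: Rp = 4.22 / 76.25 = 5.5344%.
Market value of equity E = 176.0 × 8.84m = 1555.84m.
Total capital V = 1555.84 + 203.2 + 910 + 911 = 3580.04.
Equity: weight = 1555.84/3580.04 = 0.4346; cost = 11.566%.
Preferred: weight = 203.2/3580.04 = 0.0568; cost = 5.5344%.
Convertible notes (debt portion): weight = 910/3580.04 = 0.2542; after-tax cost = 3.9% × (1 − 38%) = 2.4180%.
Revolver drawn: weight = 911/3580.04 = 0.2545; after-tax cost = 4% × (1 − 38%) = 2.4800%.
WACC = 0.4346 × 11.5660% + 0.0568 × 5.5344% + 0.2542 × 2.4180% + 0.2545 × 2.4800% = 6.5863%.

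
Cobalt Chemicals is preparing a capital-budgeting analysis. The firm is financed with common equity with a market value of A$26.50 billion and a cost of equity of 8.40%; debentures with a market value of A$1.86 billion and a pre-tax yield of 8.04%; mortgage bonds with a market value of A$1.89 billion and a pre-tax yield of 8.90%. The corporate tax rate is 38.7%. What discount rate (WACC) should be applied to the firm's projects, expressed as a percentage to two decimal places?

Total capital V = 26.5 + 1.86 + 1.89 = 30.25.
Equity: weight = 26.5/30.25 = 0.8760; cost = 8.4%.
Debentures: weight = 1.86/30.25 = 0.0615; after-tax cost = 8.04% × (1 − 38.7%) = 4.9285%.
Mortgage bonds: weight = 1.89/30.25 = 0.0625; after-tax cost = 8.9% × (1 − 38.7%) = 5.4557%.
WACC = 0.8760 × 8.4000% + 0.0615 × 4.9285% + 0.0625 × 5.4557% = 8.0026%.

8.00%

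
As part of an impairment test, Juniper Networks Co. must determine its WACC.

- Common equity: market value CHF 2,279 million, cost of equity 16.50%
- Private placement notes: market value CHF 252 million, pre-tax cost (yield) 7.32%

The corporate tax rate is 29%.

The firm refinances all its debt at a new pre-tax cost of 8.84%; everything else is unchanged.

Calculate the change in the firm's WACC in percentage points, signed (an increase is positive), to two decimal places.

Current WACC:
Total capital V = 2279 + 252 = 2531.
Equity: weight = 2279/2531 = 0.9004; cost = 16.5%.
Private placement notes: weight = 252/2531 = 0.0996; after-tax cost = 7.32% × (1 − 29%) = 5.1972%.
WACC = 0.9004 × 16.5000% + 0.0996 × 5.1972% = 15.3746%.
After the change:
Total capital V = 2279 + 252 = 2531.
Equity: weight = 2279/2531 = 0.9004; cost = 16.5%.
Private placement notes: weight = 252/2531 = 0.0996; after-tax cost = 8.84% × (1 − 29%) = 6.2764%.
WACC = 0.9004 × 16.5000% + 0.0996 × 6.2764% = 15.4821%.
Change in WACC = 15.4821% − 15.3746% = 0.1075 pp.

+0.11 pp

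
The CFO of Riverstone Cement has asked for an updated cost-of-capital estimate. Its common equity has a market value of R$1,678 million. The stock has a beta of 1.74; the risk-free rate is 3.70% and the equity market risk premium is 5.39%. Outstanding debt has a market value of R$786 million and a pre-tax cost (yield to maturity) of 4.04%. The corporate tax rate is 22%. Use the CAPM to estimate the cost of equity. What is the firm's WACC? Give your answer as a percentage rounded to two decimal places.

Cost of equity via CAPM: Re = 3.7% + 1.74 × 5.39% = 13.0786%.
Total capital V = 1678 + 786 = 2464.
Equity: weight = 1678/2464 = 0.6810; cost = 13.0786%.
Debt: weight = 786/2464 = 0.3190; after-tax cost = 4.04% × (1 − 22%) = 3.1512%.
WACC = 0.6810 × 13.0786% + 0.3190 × 3.1512% = 9.9118%.

9.91%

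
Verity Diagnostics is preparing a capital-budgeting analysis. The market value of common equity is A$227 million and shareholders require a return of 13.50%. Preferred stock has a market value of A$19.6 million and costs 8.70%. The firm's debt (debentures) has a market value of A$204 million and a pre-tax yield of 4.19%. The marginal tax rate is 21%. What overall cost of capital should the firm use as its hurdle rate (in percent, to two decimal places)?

8.68%

Total capital V = 227 + 19.6 + 204 = 450.6.
Equity: weight = 227/450.6 = 0.5038; cost = 13.5%.
Preferred: weight = 19.6/450.6 = 0.0435; cost = 8.7%.
Debentures: weight = 204/450.6 = 0.4527; after-tax cost = 4.19% × (1 − 21%) = 3.3101%.
WACC = 0.5038 × 13.5000% + 0.0435 × 8.7000% + 0.4527 × 3.3101% = 8.6779%.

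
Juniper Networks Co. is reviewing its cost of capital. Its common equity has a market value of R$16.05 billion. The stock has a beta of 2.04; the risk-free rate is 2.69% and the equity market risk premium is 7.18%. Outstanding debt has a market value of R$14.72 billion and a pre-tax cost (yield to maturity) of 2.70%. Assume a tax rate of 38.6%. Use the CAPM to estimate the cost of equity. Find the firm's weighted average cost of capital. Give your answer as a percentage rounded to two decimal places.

9.84%

Cost of equity via CAPM: Re = 2.69% + 2.04 × 7.18% = 17.3372%.
Total capital V = 16.05 + 14.72 = 30.77.
Equity: weight = 16.05/30.77 = 0.5216; cost = 17.3372%.
Debt: weight = 14.72/30.77 = 0.4784; after-tax cost = 2.7% × (1 − 38.6%) = 1.6578%.
WACC = 0.5216 × 17.3372% + 0.4784 × 1.6578% = 9.8364%.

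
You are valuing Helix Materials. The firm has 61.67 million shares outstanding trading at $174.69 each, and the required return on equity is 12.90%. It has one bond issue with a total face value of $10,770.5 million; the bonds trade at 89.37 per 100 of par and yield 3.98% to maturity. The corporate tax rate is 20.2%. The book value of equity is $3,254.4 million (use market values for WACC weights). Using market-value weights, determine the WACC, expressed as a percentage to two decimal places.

8.31%

Market value of equity E = 174.69 × 61.67m = 10773.1323m. Market value of debt D = 10770.5m × 89.37/100 = 9625.59585m.
Total capital V = 10773.1323 + 9625.59585 = 20398.72815.
Equity: weight = 10773.1323/20398.72815 = 0.5281; cost = 12.9%.
Bonds outstanding: weight = 9625.59585/20398.72815 = 0.4719; after-tax cost = 3.98% × (1 − 20.2%) = 3.1760%.
WACC = 0.5281 × 12.9000% + 0.4719 × 3.1760% = 8.3115%.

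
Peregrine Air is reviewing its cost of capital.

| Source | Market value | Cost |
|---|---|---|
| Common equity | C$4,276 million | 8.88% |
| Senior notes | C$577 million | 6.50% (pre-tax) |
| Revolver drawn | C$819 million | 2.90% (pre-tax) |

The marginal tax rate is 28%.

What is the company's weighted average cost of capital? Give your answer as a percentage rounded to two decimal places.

Total capital V = 4276 + 577 + 819 = 5672.
Equity: weight = 4276/5672 = 0.7539; cost = 8.88%.
Senior notes: weight = 577/5672 = 0.1017; after-tax cost = 6.5% × (1 − 28%) = 4.6800%.
Revolver drawn: weight = 819/5672 = 0.1444; after-tax cost = 2.9% × (1 − 28%) = 2.0880%.
WACC = 0.7539 × 8.8800% + 0.1017 × 4.6800% + 0.1444 × 2.0880% = 7.4720%.

7.47%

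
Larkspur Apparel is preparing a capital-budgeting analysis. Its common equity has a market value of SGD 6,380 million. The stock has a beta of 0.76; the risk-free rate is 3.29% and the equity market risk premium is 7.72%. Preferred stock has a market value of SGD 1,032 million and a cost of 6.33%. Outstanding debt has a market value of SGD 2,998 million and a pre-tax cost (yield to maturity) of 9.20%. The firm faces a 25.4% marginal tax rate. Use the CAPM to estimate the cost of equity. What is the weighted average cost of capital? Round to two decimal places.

Cost of equity via CAPM: Re = 3.29% + 0.76 × 7.72% = 9.1572%.
Total capital V = 6380 + 1032 + 2998 = 10410.
Equity: weight = 6380/10410 = 0.6129; cost = 9.1572%.
Preferred: weight = 1032/10410 = 0.0991; cost = 6.33%.
Debt: weight = 2998/10410 = 0.2880; after-tax cost = 9.2% × (1 − 25.4%) = 6.8632%.
WACC = 0.6129 × 9.1572% + 0.0991 × 6.3300% + 0.2880 × 6.8632% = 8.2163%.

8.22%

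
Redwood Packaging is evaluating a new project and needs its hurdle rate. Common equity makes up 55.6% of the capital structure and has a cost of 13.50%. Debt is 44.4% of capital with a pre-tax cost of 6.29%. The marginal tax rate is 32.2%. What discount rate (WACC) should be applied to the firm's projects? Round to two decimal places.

After-tax cost of debt = 6.29% × (1 − 32.2%) = 4.2646%.
WACC = 0.556 × 13.5000% + 0.444 × 4.2646% = 9.3995%.

9.40%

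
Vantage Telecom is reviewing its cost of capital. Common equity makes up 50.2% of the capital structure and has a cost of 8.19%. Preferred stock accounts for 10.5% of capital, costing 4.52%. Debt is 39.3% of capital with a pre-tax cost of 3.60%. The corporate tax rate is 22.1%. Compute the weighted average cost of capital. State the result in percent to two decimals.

5.69%

After-tax cost of debt = 3.6% × (1 − 22.1%) = 2.8044%.
WACC = 0.502 × 8.1900% + 0.105 × 4.5200% + 0.393 × 2.8044% = 5.6881%.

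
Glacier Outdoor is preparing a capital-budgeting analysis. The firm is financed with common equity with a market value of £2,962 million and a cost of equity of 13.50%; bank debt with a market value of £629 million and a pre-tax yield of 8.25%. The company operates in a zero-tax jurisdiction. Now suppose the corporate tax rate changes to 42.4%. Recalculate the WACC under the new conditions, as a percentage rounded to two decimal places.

After the change:
Total capital V = 2962 + 629 = 3591.
Equity: weight = 2962/3591 = 0.8248; cost = 13.5%.
Bank debt: weight = 629/3591 = 0.1752; after-tax cost = 8.25% × (1 − 42.4%) = 4.7520%.
WACC = 0.8248 × 13.5000% + 0.1752 × 4.7520% = 11.9677%.

11.97%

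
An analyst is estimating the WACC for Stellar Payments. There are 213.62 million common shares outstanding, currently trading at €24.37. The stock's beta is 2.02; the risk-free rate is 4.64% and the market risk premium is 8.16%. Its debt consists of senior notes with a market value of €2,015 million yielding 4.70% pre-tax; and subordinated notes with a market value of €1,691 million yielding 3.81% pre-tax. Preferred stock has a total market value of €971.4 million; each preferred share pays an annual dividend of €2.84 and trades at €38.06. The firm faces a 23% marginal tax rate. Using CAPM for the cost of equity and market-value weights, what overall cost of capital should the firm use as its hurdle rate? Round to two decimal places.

13.10%

Cost of equity via CAPM: Re = 4.64% + 2.02 × 8.16% = 21.1232%.
Cost of preferred: Rp = 2.84 / 38.06 = 7.4619%.
Market value of equity E = 24.37 × 213.62m = 5205.9194m.
Total capital V = 5205.9194 + 971.4 + 2015 + 1691 = 9883.3194.
Equity: weight = 5205.9194/9883.3194 = 0.5267; cost = 21.1232%.
Preferred: weight = 971.4/9883.3194 = 0.0983; cost = 7.4619%.
Senior notes: weight = 2015/9883.3194 = 0.2039; after-tax cost = 4.7% × (1 − 23%) = 3.6190%.
Subordinated notes: weight = 1691/9883.3194 = 0.1711; after-tax cost = 3.81% × (1 − 23%) = 2.9337%.
WACC = 0.5267 × 21.1232% + 0.0983 × 7.4619% + 0.2039 × 3.6190% + 0.1711 × 2.9337% = 13.0996%.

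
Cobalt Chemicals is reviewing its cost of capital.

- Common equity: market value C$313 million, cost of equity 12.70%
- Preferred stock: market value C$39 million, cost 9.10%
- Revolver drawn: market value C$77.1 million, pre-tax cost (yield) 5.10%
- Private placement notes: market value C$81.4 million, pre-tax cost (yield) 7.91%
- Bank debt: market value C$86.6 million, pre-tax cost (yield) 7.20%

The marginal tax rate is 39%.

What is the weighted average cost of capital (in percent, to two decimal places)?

8.95%

Total capital V = 313 + 39 + 77.1 + 81.4 + 86.6 = 597.1.
Equity: weight = 313/597.1 = 0.5242; cost = 12.7%.
Preferred: weight = 39/597.1 = 0.0653; cost = 9.1%.
Revolver drawn: weight = 77.1/597.1 = 0.1291; after-tax cost = 5.1% × (1 − 39%) = 3.1110%.
Private placement notes: weight = 81.4/597.1 = 0.1363; after-tax cost = 7.91% × (1 − 39%) = 4.8251%.
Bank debt: weight = 86.6/597.1 = 0.1450; after-tax cost = 7.2% × (1 − 39%) = 4.3920%.
WACC = 0.5242 × 12.7000% + 0.0653 × 9.1000% + 0.1291 × 3.1110% + 0.1363 × 4.8251% + 0.1450 × 4.3920% = 8.9482%.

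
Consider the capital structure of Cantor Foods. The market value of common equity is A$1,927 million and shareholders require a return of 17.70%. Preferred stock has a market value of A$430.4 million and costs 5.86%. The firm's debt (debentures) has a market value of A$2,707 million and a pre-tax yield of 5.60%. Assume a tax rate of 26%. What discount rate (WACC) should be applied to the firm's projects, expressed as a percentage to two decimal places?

Total capital V = 1927 + 430.4 + 2707 = 5064.4.
Equity: weight = 1927/5064.4 = 0.3805; cost = 17.7%.
Preferred: weight = 430.4/5064.4 = 0.0850; cost = 5.86%.
Debentures: weight = 2707/5064.4 = 0.5345; after-tax cost = 5.6% × (1 − 26%) = 4.1440%.
WACC = 0.3805 × 17.7000% + 0.0850 × 5.8600% + 0.5345 × 4.1440% = 9.4479%.

9.45%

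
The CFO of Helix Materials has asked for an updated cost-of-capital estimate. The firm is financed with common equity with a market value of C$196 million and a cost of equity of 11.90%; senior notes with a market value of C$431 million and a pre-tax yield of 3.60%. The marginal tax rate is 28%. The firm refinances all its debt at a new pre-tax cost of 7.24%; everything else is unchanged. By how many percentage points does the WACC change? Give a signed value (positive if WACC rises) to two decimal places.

+1.80 pp

Current WACC:
Total capital V = 196 + 431 = 627.
Equity: weight = 196/627 = 0.3126; cost = 11.9%.
Senior notes: weight = 431/627 = 0.6874; after-tax cost = 3.6% × (1 − 28%) = 2.5920%.
WACC = 0.3126 × 11.9000% + 0.6874 × 2.5920% = 5.5017%.
After the change:
Total capital V = 196 + 431 = 627.
Equity: weight = 196/627 = 0.3126; cost = 11.9%.
Senior notes: weight = 431/627 = 0.6874; after-tax cost = 7.24% × (1 − 28%) = 5.2128%.
WACC = 0.3126 × 11.9000% + 0.6874 × 5.2128% = 7.3032%.
Change in WACC = 7.3032% − 5.5017% = 1.8015 pp.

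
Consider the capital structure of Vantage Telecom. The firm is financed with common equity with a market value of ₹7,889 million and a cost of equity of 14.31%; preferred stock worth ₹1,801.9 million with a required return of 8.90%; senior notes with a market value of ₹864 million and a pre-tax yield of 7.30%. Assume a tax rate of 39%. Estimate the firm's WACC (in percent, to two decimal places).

Total capital V = 7889 + 1801.9 + 864 = 10554.9.
Equity: weight = 7889/10554.9 = 0.7474; cost = 14.31%.
Preferred: weight = 1801.9/10554.9 = 0.1707; cost = 8.9%.
Senior notes: weight = 864/10554.9 = 0.0819; after-tax cost = 7.3% × (1 − 39%) = 4.4530%.
WACC = 0.7474 × 14.3100% + 0.1707 × 8.9000% + 0.0819 × 4.4530% = 12.5795%.

12.58%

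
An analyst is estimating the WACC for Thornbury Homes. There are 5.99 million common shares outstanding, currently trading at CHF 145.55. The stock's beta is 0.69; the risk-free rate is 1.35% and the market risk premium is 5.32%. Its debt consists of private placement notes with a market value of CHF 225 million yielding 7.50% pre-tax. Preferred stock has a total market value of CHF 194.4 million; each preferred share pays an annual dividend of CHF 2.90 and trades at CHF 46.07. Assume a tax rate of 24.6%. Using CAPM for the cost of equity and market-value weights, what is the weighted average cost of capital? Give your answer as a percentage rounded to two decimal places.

5.32%

Cost of equity via CAPM: Re = 1.35% + 0.69 × 5.32% = 5.0208%.
Cost of preferred: Rp = 2.9 / 46.07 = 6.2948%.
Market value of equity E = 145.55 × 5.99m = 871.8445m.
Total capital V = 871.8445 + 194.4 + 225 = 1291.2445.
Equity: weight = 871.8445/1291.2445 = 0.6752; cost = 5.0208%.
Preferred: weight = 194.4/1291.2445 = 0.1506; cost = 6.2948%.
Private placement notes: weight = 225/1291.2445 = 0.1743; after-tax cost = 7.5% × (1 − 24.6%) = 5.6550%.
WACC = 0.6752 × 5.0208% + 0.1506 × 6.2948% + 0.1743 × 5.6550% = 5.3231%.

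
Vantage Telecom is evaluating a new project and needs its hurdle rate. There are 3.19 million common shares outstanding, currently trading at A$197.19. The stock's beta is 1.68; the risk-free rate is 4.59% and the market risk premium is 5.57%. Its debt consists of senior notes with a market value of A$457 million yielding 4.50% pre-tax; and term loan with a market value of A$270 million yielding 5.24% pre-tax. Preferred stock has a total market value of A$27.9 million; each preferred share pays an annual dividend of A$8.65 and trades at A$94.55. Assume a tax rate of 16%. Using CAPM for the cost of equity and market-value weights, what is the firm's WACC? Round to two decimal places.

8.63%

Cost of equity via CAPM: Re = 4.59% + 1.68 × 5.57% = 13.9476%.
Cost of preferred: Rp = 8.65 / 94.55 = 9.1486%.
Market value of equity E = 197.19 × 3.19m = 629.0361m.
Total capital V = 629.0361 + 27.9 + 457 + 270 = 1383.9361.
Equity: weight = 629.0361/1383.9361 = 0.4545; cost = 13.9476%.
Preferred: weight = 27.9/1383.9361 = 0.0202; cost = 9.1486%.
Senior notes: weight = 457/1383.9361 = 0.3302; after-tax cost = 4.5% × (1 − 16%) = 3.7800%.
Term loan: weight = 270/1383.9361 = 0.1951; after-tax cost = 5.24% × (1 − 16%) = 4.4016%.
WACC = 0.4545 × 13.9476% + 0.0202 × 9.1486% + 0.3302 × 3.7800% + 0.1951 × 4.4016% = 8.6309%.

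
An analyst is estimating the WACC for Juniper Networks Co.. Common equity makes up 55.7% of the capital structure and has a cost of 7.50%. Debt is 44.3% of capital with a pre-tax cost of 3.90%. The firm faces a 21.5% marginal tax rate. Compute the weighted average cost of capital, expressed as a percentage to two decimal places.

After-tax cost of debt = 3.9% × (1 − 21.5%) = 3.0615%.
WACC = 0.557 × 7.5000% + 0.443 × 3.0615% = 5.5337%.

5.53%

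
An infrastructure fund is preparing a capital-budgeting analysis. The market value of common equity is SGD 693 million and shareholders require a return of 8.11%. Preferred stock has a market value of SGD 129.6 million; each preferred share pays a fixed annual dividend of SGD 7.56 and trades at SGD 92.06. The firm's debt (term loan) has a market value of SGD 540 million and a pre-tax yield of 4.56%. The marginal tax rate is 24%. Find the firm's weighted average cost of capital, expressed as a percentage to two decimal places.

6.28%

Cost of preferred: Rp = 7.56 / 92.06 = 8.2120%.
Total capital V = 693 + 129.6 + 540 = 1362.6.
Equity: weight = 693/1362.6 = 0.5086; cost = 8.11%.
Preferred: weight = 129.6/1362.6 = 0.0951; cost = 8.212%.
Term loan: weight = 540/1362.6 = 0.3963; after-tax cost = 4.56% × (1 − 24%) = 3.4656%.
WACC = 0.5086 × 8.1100% + 0.0951 × 8.2120% + 0.3963 × 3.4656% = 6.2791%.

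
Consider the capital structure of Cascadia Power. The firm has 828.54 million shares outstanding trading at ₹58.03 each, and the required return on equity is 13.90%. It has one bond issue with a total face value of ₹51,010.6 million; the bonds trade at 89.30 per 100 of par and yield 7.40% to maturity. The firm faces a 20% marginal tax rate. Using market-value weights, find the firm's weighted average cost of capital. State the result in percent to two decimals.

10.02%

Market value of equity E = 58.03 × 828.54m = 48080.1762m. Market value of debt D = 51010.6m × 89.3/100 = 45552.4658m.
Total capital V = 48080.1762 + 45552.4658 = 93632.642.
Equity: weight = 48080.1762/93632.642 = 0.5135; cost = 13.9%.
Bonds outstanding: weight = 45552.4658/93632.642 = 0.4865; after-tax cost = 7.4% × (1 − 20%) = 5.9200%.
WACC = 0.5135 × 13.9000% + 0.4865 × 5.9200% = 10.0177%.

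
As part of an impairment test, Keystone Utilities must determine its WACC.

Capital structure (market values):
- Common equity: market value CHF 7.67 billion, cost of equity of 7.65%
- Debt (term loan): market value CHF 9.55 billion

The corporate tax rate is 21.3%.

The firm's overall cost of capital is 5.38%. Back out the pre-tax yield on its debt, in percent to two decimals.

Total capital V = 7.67 + 9.55 = 17.22.
Equity weight = 7.67/17.22 = 0.4454.
Term loan weight = 9.55/17.22 = 0.5546.
Equity contribution = 0.4454 × 7.65% = 3.4074%.
Remaining for debt = 5.38% − 3.4074% = 1.9726%.
Rd × (1 − 21.3%) × 0.5546 = 1.9726%  ⇒  Rd = 4.5195%.

4.52%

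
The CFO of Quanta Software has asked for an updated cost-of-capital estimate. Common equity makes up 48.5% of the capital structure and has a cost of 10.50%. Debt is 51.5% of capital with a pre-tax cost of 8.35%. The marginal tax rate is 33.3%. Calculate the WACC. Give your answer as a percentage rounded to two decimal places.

7.96%

After-tax cost of debt = 8.35% × (1 − 33.3%) = 5.5694%.
WACC = 0.485 × 10.5000% + 0.515 × 5.5694% = 7.9608%.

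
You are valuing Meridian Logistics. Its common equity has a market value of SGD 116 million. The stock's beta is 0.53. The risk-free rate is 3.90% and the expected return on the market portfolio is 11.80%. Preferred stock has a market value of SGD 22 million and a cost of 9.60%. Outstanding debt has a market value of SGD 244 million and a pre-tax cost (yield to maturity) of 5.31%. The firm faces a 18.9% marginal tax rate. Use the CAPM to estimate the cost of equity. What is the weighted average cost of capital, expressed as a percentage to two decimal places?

5.76%

Market risk premium = 11.8% − 3.9% = 7.9%.
Cost of equity via CAPM: Re = 3.9% + 0.53 × 7.9% = 8.0870%.
Total capital V = 116 + 22 + 244 = 382.
Equity: weight = 116/382 = 0.3037; cost = 8.087%.
Preferred: weight = 22/382 = 0.0576; cost = 9.6%.
Debt: weight = 244/382 = 0.6387; after-tax cost = 5.31% × (1 − 18.9%) = 4.3064%.
WACC = 0.3037 × 8.0870% + 0.0576 × 9.6000% + 0.6387 × 4.3064% = 5.7593%.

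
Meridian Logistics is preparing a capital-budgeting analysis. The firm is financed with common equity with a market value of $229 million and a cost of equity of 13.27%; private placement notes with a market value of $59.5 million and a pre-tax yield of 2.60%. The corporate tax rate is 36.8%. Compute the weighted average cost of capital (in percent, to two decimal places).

Total capital V = 229 + 59.5 = 288.5.
Equity: weight = 229/288.5 = 0.7938; cost = 13.27%.
Private placement notes: weight = 59.5/288.5 = 0.2062; after-tax cost = 2.6% × (1 − 36.8%) = 1.6432%.
WACC = 0.7938 × 13.2700% + 0.2062 × 1.6432% = 10.8721%.

10.87%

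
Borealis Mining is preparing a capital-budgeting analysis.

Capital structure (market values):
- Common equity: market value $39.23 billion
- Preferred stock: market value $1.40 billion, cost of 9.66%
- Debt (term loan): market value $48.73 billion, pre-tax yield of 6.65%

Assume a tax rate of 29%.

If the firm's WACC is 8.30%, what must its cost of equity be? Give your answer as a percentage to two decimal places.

12.70%

Total capital V = 39.23 + 1.4 + 48.73 = 89.36.
Equity weight = 39.23/89.36 = 0.4390.
Preferred weight = 1.4/89.36 = 0.0157.
Term loan weight = 48.73/89.36 = 0.5453.
Debt contribution = 0.5453 × 6.65% × (1 − 29%) = 2.5747%.
Preferred contribution = 0.0157 × 9.66% = 0.1513%.
Required equity contribution = 8.3% − 2.7261% = 5.5739%.
Re = 5.5739% / 0.4390 = 12.6965%.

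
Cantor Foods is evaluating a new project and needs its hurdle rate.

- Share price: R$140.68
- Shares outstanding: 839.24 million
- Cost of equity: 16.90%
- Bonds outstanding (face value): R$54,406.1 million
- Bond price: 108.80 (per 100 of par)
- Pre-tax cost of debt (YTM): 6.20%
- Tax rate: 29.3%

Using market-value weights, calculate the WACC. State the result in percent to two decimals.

12.72%

Market value of equity E = 140.68 × 839.24m = 118064.2832m. Market value of debt D = 54406.1m × 108.8/100 = 59193.8368m.
Total capital V = 118064.2832 + 59193.8368 = 177258.12.
Equity: weight = 118064.2832/177258.12 = 0.6661; cost = 16.9%.
Bonds outstanding: weight = 59193.8368/177258.12 = 0.3339; after-tax cost = 6.2% × (1 − 29.3%) = 4.3834%.
WACC = 0.6661 × 16.9000% + 0.3339 × 4.3834% = 12.7202%.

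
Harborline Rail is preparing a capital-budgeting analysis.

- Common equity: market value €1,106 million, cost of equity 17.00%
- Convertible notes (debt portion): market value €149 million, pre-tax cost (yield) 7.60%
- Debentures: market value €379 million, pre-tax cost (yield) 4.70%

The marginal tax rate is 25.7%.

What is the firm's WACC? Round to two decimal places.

Total capital V = 1106 + 149 + 379 = 1634.
Equity: weight = 1106/1634 = 0.6769; cost = 17%.
Convertible notes (debt portion): weight = 149/1634 = 0.0912; after-tax cost = 7.6% × (1 − 25.7%) = 5.6468%.
Debentures: weight = 379/1634 = 0.2319; after-tax cost = 4.7% × (1 − 25.7%) = 3.4921%.
WACC = 0.6769 × 17.0000% + 0.0912 × 5.6468% + 0.2319 × 3.4921% = 12.8316%.

12.83%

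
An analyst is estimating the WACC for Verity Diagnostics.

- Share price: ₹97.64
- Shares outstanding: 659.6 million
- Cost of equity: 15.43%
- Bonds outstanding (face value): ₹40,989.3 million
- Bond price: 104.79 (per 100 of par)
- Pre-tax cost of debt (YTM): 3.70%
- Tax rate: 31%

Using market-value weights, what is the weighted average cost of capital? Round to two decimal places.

Market value of equity E = 97.64 × 659.6m = 64403.344m. Market value of debt D = 40989.3m × 104.79/100 = 42952.68747m.
Total capital V = 64403.344 + 42952.68747 = 107356.03147.
Equity: weight = 64403.344/107356.03147 = 0.5999; cost = 15.43%.
Bonds outstanding: weight = 42952.68747/107356.03147 = 0.4001; after-tax cost = 3.7% × (1 − 31%) = 2.5530%.
WACC = 0.5999 × 15.4300% + 0.4001 × 2.5530% = 10.2780%.

10.28%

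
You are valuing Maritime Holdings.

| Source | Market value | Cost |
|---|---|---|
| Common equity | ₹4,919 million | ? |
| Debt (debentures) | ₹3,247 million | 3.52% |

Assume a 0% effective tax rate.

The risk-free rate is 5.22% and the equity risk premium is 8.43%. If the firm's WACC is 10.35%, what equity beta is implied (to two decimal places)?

Total capital V = 4919 + 3247 = 8166.
Equity weight = 4919/8166 = 0.6024.
Debentures weight = 3247/8166 = 0.3976.
Debt contribution = 0.3976 × 3.52% × (1 − 0%) = 1.3996%.
Required equity contribution = 10.35% − 1.3996% = 8.9504%  ⇒  Re = 14.8584%.
CAPM: 14.8584% = 5.22% + β × 8.43%  ⇒  β = 1.1433.

1.14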